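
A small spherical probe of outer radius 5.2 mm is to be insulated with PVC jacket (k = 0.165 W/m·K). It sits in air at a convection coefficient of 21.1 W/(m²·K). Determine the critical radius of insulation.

r_cr ≈ 15.6 mm

For a sphere r_cr = 2k/h = 2×0.165/21.1
r_cr = 15.6 mm; since the bare radius (5.2 mm) is below r_cr, adding a thin layer of insulation will *increase* heat loss.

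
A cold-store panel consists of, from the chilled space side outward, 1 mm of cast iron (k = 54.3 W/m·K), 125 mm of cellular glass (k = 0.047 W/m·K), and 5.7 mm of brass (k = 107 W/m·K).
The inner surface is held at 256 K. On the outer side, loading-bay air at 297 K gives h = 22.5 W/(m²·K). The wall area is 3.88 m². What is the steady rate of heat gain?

Q ≈ 58.8 W

Treating each layer as a thermal resistance in series:
R_cast iron = L/(kA) = 0.001/(54.3×3.88) = 4.746×10^-6 K/W
R_cellular glass = L/(kA) = 0.125/(0.047×3.88) = 0.6855 K/W
R_brass = L/(kA) = 0.0057/(107×3.88) = 1.373×10^-5 K/W
R_outer film = 1/(h_o·A) = 1/(22.5×3.88) = 0.01145 K/W
R_total = 0.6969 K/W
Q = ΔT / R_total = 41 / 0.6969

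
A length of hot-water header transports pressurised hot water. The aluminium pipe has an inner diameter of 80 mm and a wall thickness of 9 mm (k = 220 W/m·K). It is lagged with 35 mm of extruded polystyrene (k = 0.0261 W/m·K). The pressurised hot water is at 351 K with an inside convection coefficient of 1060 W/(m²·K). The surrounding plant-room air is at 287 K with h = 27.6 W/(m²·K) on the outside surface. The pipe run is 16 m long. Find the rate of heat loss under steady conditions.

Q ≈ 305 W

Per-layer cylindrical resistances, series-summed:
R_inner film = 1/(h_i·2πr₁L) = 1/(1060×2π×0.04×16) = 2.346×10^-4 K/W
R_aluminium pipe wall = ln(49/40)/(2π×220×16) = 9.176×10^-6 K/W
R_extruded polystyrene = ln(84/49)/(2π×0.0261×16) = 0.2054 K/W
R_outer film = 1/(h_o·2πr_oL) = 1/(27.6×2π×0.084×16) = 0.004291 K/W
R_total = 0.21 K/W
Q = ΔT/R_total = 64/0.21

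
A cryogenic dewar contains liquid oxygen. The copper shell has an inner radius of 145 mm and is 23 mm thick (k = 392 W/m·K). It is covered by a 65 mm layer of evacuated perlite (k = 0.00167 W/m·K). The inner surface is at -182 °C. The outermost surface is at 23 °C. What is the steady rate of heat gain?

Each spherical layer contributes R = (1/r_i − 1/r_o)/(4πk):
R_copper shell = (1/0.145 − 1/0.168)/(4π×392) = 1.917×10^-4 K/W
R_evacuated perlite = (1/0.168 − 1/0.233)/(4π×0.00167) = 79.13 K/W
R_total = 79.13 K/W
Q = ΔT/R_total = 205/79.13

Q ≈ 2.59 W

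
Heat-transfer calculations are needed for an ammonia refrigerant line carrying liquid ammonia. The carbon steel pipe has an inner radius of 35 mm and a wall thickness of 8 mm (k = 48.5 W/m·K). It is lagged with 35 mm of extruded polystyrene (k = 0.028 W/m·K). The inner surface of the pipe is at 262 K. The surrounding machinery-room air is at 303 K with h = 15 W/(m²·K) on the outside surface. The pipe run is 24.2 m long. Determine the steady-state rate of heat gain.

For a radial system each layer contributes R = ln(r_out/r_in)/(2πkL); films add R = 1/(hA).
R_carbon steel pipe wall = ln(43/35)/(2π×48.5×24.2) = 2.791×10^-5 K/W
R_extruded polystyrene = ln(78/43)/(2π×0.028×24.2) = 0.1399 K/W
R_outer film = 1/(h_o·2πr_oL) = 1/(15×2π×0.078×24.2) = 0.005621 K/W
R_total = 0.1455 K/W
Q = ΔT/R_total = 41/0.1455

Q ≈ 282 W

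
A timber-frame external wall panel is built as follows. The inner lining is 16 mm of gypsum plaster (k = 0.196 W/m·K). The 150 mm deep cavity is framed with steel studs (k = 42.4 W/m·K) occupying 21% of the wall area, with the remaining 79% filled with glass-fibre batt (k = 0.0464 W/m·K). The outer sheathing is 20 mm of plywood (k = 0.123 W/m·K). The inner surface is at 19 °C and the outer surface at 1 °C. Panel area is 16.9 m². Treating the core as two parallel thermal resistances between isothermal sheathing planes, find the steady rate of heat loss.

Sheathing layers in series; stud and cavity paths in parallel between them.
R_inner = 0.016/(0.196×16.9) = 0.00483 K/W
R_stud  = 0.15/(42.4×0.21×16.9) = 9.968×10^-4 K/W
R_cav   = 0.15/(0.0464×0.79×16.9) = 0.2421 K/W
1/R_core = 1/R_stud + 1/R_cav → R_core = 9.927×10^-4 K/W
R_outer = 0.02/(0.123×16.9) = 0.009621 K/W
R_total = 0.01544 K/W
Q = ΔT/R_total = 18/0.01544

Q ≈ 1170 W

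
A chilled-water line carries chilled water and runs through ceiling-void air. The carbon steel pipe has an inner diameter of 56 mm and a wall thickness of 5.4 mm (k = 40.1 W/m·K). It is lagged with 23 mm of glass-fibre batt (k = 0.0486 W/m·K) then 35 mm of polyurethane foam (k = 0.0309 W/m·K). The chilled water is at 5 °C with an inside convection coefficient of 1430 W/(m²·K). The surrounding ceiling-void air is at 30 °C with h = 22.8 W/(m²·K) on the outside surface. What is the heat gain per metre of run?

For a radial system each layer contributes R = ln(r_out/r_in)/(2πkL); films add R = 1/(hA).
R_inner film = 1/(h_i·2πr₁L) = 1/(1430×2π×0.028×1) = 0.003975 K/W
R_carbon steel pipe wall = ln(33.4/28)/(2π×40.1×1) = 6.999×10^-4 K/W
R_glass-fibre batt = ln(56.4/33.4)/(2π×0.0486×1) = 1.716 K/W
R_polyurethane foam = ln(91.4/56.4)/(2π×0.0309×1) = 2.487 K/W
R_outer film = 1/(h_o·2πr_oL) = 1/(22.8×2π×0.0914×1) = 0.07637 K/W
R_total = 4.283 K/W
Q = ΔT/R_total = 25/4.283

q′ ≈ 5.84 W/m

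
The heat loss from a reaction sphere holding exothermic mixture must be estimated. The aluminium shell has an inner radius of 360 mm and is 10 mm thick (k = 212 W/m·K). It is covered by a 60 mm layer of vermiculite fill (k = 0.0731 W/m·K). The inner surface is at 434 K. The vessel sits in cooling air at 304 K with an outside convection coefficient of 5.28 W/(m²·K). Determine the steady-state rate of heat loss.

Radial (spherical) resistances in series:
R_aluminium shell = (1/0.36 − 1/0.37)/(4π×212) = 2.818×10^-5 K/W
R_vermiculite fill = (1/0.37 − 1/0.43)/(4π×0.0731) = 0.4105 K/W
R_outer film = 1/(h·4πr_o²) = 1/(5.28×4π×0.43²) = 0.08151 K/W
R_total = 0.4921 K/W
Q = ΔT/R_total = 130/0.4921

Q ≈ 264 W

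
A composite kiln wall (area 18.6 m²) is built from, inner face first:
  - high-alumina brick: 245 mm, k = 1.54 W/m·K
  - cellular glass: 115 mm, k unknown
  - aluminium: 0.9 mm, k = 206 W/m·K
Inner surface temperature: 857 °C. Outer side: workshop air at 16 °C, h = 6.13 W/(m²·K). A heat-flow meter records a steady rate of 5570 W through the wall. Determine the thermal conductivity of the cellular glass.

Model the wall as resistances in series:
R_high-alumina brick = L/(kA) = 0.245/(1.54×18.6) = 0.008553 K/W
R_aluminium = L/(kA) = 0.0009/(206×18.6) = 2.349×10^-7 K/W
R_outer film = 1/(h_o·A) = 1/(6.13×18.6) = 0.008771 K/W
Sum of known resistances R_other = 0.01732 K/W
Total R = ΔT/Q = 841/5570 = 0.151 K/W
R_cellular glass = R_total − R_other = 0.1337 K/W
k = L/(R·A) = 0.115/(0.1337×18.6)

k ≈ 0.0463 W/(m·K)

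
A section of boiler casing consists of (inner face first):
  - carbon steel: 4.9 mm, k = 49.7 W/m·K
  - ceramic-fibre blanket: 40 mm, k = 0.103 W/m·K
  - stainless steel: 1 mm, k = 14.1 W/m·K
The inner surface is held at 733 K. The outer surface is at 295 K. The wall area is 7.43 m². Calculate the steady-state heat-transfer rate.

Q ≈ 8380 W

Model the wall as resistances in series:
R_carbon steel = L/(kA) = 0.0049/(49.7×7.43) = 1.327×10^-5 K/W
R_ceramic-fibre blanket = L/(kA) = 0.04/(0.103×7.43) = 0.05227 K/W
R_stainless steel = L/(kA) = 0.001/(14.1×7.43) = 9.545×10^-6 K/W
R_total = 0.05229 K/W
Q = ΔT / R_total = 438 / 0.05229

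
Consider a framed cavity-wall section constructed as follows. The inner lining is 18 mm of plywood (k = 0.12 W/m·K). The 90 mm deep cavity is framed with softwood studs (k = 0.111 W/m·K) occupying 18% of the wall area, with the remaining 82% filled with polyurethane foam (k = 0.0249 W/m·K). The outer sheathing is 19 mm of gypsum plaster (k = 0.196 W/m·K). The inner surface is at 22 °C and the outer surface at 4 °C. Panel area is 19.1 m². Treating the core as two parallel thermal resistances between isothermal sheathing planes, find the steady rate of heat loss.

Q ≈ 139 W

Sheathing layers in series; stud and cavity paths in parallel between them.
R_inner = 0.018/(0.12×19.1) = 0.007853 K/W
R_stud  = 0.09/(0.111×0.18×19.1) = 0.2358 K/W
R_cav   = 0.09/(0.0249×0.82×19.1) = 0.2308 K/W
1/R_core = 1/R_stud + 1/R_cav → R_core = 0.1166 K/W
R_outer = 0.019/(0.196×19.1) = 0.005075 K/W
R_total = 0.1296 K/W
Q = ΔT/R_total = 18/0.1296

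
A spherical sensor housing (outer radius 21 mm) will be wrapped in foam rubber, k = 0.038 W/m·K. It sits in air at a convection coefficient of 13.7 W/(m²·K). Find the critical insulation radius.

For a sphere r_cr = 2k/h = 2×0.038/13.7
r_cr = 5.55 mm; since the bare radius (21 mm) is above r_cr, any added insulation will reduce heat loss.

r_cr ≈ 5.55 mm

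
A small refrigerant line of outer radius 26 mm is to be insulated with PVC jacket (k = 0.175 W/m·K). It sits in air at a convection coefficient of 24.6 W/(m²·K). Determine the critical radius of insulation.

r_cr ≈ 7.11 mm

For a cylinder r_cr = k/h = 0.175/24.6
r_cr = 7.11 mm; since the bare radius (26 mm) is above r_cr, any added insulation will reduce heat loss.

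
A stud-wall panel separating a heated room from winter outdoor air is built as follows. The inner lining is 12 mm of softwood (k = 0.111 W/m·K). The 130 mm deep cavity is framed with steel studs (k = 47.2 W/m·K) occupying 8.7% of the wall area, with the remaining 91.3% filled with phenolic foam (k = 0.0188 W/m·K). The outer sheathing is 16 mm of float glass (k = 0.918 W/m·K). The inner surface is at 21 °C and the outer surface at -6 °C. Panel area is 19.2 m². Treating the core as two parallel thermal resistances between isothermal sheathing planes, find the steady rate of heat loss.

Q ≈ 3300 W

Sheathing layers in series; stud and cavity paths in parallel between them.
R_inner = 0.012/(0.111×19.2) = 0.005631 K/W
R_stud  = 0.13/(47.2×0.087×19.2) = 0.001649 K/W
R_cav   = 0.13/(0.0188×0.913×19.2) = 0.3945 K/W
1/R_core = 1/R_stud + 1/R_cav → R_core = 0.001642 K/W
R_outer = 0.016/(0.918×19.2) = 9.078×10^-4 K/W
R_total = 0.00818 K/W
Q = ΔT/R_total = 27/0.00818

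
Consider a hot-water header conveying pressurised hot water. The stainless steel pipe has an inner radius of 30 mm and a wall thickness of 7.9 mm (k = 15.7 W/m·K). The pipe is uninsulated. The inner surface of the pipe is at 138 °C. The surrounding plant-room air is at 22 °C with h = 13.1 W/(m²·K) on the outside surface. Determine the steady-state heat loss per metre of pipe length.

Cylindrical conduction, so R = ln(r₂/r₁)/(2πkL) per layer, in series:
R_stainless steel pipe wall = ln(37.9/30)/(2π×15.7×1) = 0.00237 K/W
R_outer film = 1/(h_o·2πr_oL) = 1/(13.1×2π×0.0379×1) = 0.3206 K/W
R_total = 0.3229 K/W
Q = ΔT/R_total = 116/0.3229

q′ ≈ 359 W/m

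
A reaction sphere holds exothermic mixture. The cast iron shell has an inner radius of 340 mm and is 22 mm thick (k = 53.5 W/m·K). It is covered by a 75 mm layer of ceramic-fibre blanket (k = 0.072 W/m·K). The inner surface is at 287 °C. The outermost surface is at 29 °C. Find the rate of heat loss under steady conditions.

Q ≈ 492 W

Radial (spherical) resistances in series:
R_cast iron shell = (1/0.34 − 1/0.362)/(4π×53.5) = 2.659×10^-4 K/W
R_ceramic-fibre blanket = (1/0.362 − 1/0.437)/(4π×0.072) = 0.524 K/W
R_total = 0.5243 K/W
Q = ΔT/R_total = 258/0.5243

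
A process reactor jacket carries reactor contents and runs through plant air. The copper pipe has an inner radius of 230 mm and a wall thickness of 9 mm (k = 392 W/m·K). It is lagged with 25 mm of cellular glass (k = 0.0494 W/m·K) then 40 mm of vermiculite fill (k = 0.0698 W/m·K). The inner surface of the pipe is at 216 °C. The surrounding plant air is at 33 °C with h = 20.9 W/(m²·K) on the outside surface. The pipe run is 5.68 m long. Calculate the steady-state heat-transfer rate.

Q ≈ 1560 W

Radial resistances (cylindrical: R_cond = ln(r_o/r_i)/(2πkL), R_conv = 1/(h·2πrL)):
R_copper pipe wall = ln(239/230)/(2π×392×5.68) = 2.744×10^-6 K/W
R_cellular glass = ln(264/239)/(2π×0.0494×5.68) = 0.05643 K/W
R_vermiculite fill = ln(304/264)/(2π×0.0698×5.68) = 0.05663 K/W
R_outer film = 1/(h_o·2πr_oL) = 1/(20.9×2π×0.304×5.68) = 0.00441 K/W
R_total = 0.1175 K/W
Q = ΔT/R_total = 183/0.1175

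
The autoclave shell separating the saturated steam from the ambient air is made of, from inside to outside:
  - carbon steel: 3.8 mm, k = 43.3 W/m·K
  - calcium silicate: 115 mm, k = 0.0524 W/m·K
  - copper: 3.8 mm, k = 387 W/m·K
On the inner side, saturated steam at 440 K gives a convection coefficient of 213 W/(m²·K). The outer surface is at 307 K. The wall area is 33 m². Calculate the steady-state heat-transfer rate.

Q ≈ 2000 W

Series thermal resistances:
R_inner film = 1/(h_i·A) = 1/(213×33) = 1.423×10^-4 K/W
R_carbon steel = L/(kA) = 0.0038/(43.3×33) = 2.659×10^-6 K/W
R_calcium silicate = L/(kA) = 0.115/(0.0524×33) = 0.0665 K/W
R_copper = L/(kA) = 0.0038/(387×33) = 2.975×10^-7 K/W
R_total = 0.06665 K/W
Q = ΔT / R_total = 133 / 0.06665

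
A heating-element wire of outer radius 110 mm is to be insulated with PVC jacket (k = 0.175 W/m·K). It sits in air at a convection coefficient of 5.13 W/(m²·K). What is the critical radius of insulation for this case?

For a cylinder r_cr = k/h = 0.175/5.13
r_cr = 34.1 mm; since the bare radius (110 mm) is above r_cr, any added insulation will reduce heat loss.

r_cr ≈ 34.1 mm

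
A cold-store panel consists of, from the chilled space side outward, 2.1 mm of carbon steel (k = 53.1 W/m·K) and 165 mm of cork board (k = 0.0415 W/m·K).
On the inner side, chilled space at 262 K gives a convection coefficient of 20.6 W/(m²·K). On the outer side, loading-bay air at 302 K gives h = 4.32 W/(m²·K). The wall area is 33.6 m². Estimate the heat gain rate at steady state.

Q ≈ 316 W

Thermal resistances in series:
R_inner film = 1/(h_i·A) = 1/(20.6×33.6) = 0.001445 K/W
R_carbon steel = L/(kA) = 0.0021/(53.1×33.6) = 1.177×10^-6 K/W
R_cork board = L/(kA) = 0.165/(0.0415×33.6) = 0.1183 K/W
R_outer film = 1/(h_o·A) = 1/(4.32×33.6) = 0.006889 K/W
R_total = 0.1267 K/W
Q = ΔT / R_total = 40 / 0.1267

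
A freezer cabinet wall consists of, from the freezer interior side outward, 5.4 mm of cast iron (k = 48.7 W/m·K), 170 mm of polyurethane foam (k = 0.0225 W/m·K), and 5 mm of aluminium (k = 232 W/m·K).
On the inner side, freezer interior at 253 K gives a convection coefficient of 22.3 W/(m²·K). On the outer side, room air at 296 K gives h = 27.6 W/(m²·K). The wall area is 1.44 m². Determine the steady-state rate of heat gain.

Using the resistance-network approach (series):
R_inner film = 1/(h_i·A) = 1/(22.3×1.44) = 0.03114 K/W
R_cast iron = L/(kA) = 0.0054/(48.7×1.44) = 7.7×10^-5 K/W
R_polyurethane foam = L/(kA) = 0.17/(0.0225×1.44) = 5.247 K/W
R_aluminium = L/(kA) = 0.005/(232×1.44) = 1.497×10^-5 K/W
R_outer film = 1/(h_o·A) = 1/(27.6×1.44) = 0.02516 K/W
R_total = 5.303 K/W
Q = ΔT / R_total = 43 / 5.303

Q ≈ 8.11 W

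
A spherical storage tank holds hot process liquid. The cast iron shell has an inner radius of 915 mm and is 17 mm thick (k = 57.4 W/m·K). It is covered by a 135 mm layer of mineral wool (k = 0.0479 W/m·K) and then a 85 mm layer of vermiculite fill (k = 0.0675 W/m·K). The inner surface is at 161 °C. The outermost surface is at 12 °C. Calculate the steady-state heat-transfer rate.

Q ≈ 485 W

For a spherical shell R = (1/r₁ − 1/r₂)/(4πk); film R = 1/(h·4πr²). In series:
R_cast iron shell = (1/0.915 − 1/0.932)/(4π×57.4) = 2.764×10^-5 K/W
R_mineral wool = (1/0.932 − 1/1.067)/(4π×0.0479) = 0.2255 K/W
R_vermiculite fill = (1/1.067 − 1/1.152)/(4π×0.0675) = 0.08152 K/W
R_total = 0.3071 K/W
Q = ΔT/R_total = 149/0.3071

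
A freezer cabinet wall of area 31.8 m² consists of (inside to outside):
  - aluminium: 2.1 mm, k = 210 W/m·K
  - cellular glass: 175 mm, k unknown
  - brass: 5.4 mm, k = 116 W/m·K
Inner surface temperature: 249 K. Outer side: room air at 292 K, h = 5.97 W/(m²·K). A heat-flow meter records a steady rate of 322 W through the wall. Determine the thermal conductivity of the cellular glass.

Model the wall as resistances in series:
R_aluminium = L/(kA) = 0.0021/(210×31.8) = 3.145×10^-7 K/W
R_brass = L/(kA) = 0.0054/(116×31.8) = 1.464×10^-6 K/W
R_outer film = 1/(h_o·A) = 1/(5.97×31.8) = 0.005267 K/W
Sum of known resistances R_other = 0.005269 K/W
Total R = ΔT/Q = 43/322 = 0.1335 K/W
R_cellular glass = R_total − R_other = 0.1283 K/W
k = L/(R·A) = 0.175/(0.1283×31.8)

k ≈ 0.0429 W/(m·K)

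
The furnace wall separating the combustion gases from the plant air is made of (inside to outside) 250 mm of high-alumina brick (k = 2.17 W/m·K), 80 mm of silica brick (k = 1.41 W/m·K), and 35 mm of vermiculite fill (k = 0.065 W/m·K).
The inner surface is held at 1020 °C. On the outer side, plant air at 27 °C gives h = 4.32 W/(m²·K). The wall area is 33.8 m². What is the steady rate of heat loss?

Using the resistance-network approach (series):
R_high-alumina brick = L/(kA) = 0.25/(2.17×33.8) = 0.003409 K/W
R_silica brick = L/(kA) = 0.08/(1.41×33.8) = 0.001679 K/W
R_vermiculite fill = L/(kA) = 0.035/(0.065×33.8) = 0.01593 K/W
R_outer film = 1/(h_o·A) = 1/(4.32×33.8) = 0.006849 K/W
R_total = 0.02787 K/W
Q = ΔT / R_total = 993 / 0.02787

Q ≈ 35600 W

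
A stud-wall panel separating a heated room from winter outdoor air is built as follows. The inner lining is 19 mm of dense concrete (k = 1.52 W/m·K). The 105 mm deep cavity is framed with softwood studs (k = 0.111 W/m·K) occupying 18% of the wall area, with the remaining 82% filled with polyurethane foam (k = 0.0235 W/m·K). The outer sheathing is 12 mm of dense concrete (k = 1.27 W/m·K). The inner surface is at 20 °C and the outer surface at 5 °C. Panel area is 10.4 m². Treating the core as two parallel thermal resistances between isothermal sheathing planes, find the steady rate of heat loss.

Q ≈ 57.8 W

Sheathing layers in series; stud and cavity paths in parallel between them.
R_inner = 0.019/(1.52×10.4) = 0.001202 K/W
R_stud  = 0.105/(0.111×0.18×10.4) = 0.5053 K/W
R_cav   = 0.105/(0.0235×0.82×10.4) = 0.5239 K/W
1/R_core = 1/R_stud + 1/R_cav → R_core = 0.2572 K/W
R_outer = 0.012/(1.27×10.4) = 9.085×10^-4 K/W
R_total = 0.2593 K/W
Q = ΔT/R_total = 15/0.2593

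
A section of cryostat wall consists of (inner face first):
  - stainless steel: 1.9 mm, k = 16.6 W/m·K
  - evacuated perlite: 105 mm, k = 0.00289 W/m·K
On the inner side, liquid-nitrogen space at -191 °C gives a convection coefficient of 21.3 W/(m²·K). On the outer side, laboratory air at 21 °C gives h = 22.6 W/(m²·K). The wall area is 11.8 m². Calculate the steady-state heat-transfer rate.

Treating each layer as a thermal resistance in series:
R_inner film = 1/(h_i·A) = 1/(21.3×11.8) = 0.003979 K/W
R_stainless steel = L/(kA) = 0.0019/(16.6×11.8) = 9.7×10^-6 K/W
R_evacuated perlite = L/(kA) = 0.105/(0.00289×11.8) = 3.079 K/W
R_outer film = 1/(h_o·A) = 1/(22.6×11.8) = 0.00375 K/W
R_total = 3.087 K/W
Q = ΔT / R_total = 212 / 3.087

Q ≈ 68.7 W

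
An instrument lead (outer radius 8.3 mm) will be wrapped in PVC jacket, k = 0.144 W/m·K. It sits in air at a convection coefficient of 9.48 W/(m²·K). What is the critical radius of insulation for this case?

r_cr ≈ 15.2 mm

For a cylinder r_cr = k/h = 0.144/9.48
r_cr = 15.2 mm; since the bare radius (8.3 mm) is below r_cr, adding a thin layer of insulation will *increase* heat loss.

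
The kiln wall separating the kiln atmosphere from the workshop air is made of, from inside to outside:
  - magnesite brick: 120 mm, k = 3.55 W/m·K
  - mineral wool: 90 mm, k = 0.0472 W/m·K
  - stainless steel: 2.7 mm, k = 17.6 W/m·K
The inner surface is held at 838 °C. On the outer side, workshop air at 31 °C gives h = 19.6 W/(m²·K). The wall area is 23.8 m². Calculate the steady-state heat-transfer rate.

Model the wall as resistances in series:
R_magnesite brick = L/(kA) = 0.12/(3.55×23.8) = 0.00142 K/W
R_mineral wool = L/(kA) = 0.09/(0.0472×23.8) = 0.08012 K/W
R_stainless steel = L/(kA) = 0.0027/(17.6×23.8) = 6.446×10^-6 K/W
R_outer film = 1/(h_o·A) = 1/(19.6×23.8) = 0.002144 K/W
R_total = 0.08369 K/W
Q = ΔT / R_total = 807 / 0.08369

Q ≈ 9640 W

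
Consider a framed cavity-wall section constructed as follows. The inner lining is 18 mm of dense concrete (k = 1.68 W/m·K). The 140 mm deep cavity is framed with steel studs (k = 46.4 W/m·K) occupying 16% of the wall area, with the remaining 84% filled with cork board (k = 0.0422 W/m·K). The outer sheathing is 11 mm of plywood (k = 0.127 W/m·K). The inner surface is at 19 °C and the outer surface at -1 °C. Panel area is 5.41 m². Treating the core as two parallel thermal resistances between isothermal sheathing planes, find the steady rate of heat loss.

Sheathing layers in series; stud and cavity paths in parallel between them.
R_inner = 0.018/(1.68×5.41) = 0.00198 K/W
R_stud  = 0.14/(46.4×0.16×5.41) = 0.003486 K/W
R_cav   = 0.14/(0.0422×0.84×5.41) = 0.73 K/W
1/R_core = 1/R_stud + 1/R_cav → R_core = 0.003469 K/W
R_outer = 0.011/(0.127×5.41) = 0.01601 K/W
R_total = 0.02146 K/W
Q = ΔT/R_total = 20/0.02146

Q ≈ 932 W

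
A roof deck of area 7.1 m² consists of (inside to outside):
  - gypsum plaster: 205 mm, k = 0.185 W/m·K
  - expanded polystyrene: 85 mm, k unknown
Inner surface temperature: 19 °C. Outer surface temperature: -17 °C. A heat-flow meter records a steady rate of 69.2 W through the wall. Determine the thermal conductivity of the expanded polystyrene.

k ≈ 0.0329 W/(m·K)

Thermal resistances in series:
R_gypsum plaster = L/(kA) = 0.205/(0.185×7.1) = 0.1561 K/W
Sum of known resistances R_other = 0.1561 K/W
Total R = ΔT/Q = 36/69.2 = 0.5202 K/W
R_expanded polystyrene = R_total − R_other = 0.3642 K/W
k = L/(R·A) = 0.085/(0.3642×7.1)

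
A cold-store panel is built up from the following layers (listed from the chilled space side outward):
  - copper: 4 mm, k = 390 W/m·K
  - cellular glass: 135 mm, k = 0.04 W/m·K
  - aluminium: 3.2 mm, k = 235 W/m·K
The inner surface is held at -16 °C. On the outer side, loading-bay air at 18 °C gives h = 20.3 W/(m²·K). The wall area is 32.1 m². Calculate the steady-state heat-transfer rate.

Q ≈ 319 W

Using the resistance-network approach (series):
R_copper = L/(kA) = 0.004/(390×32.1) = 3.195×10^-7 K/W
R_cellular glass = L/(kA) = 0.135/(0.04×32.1) = 0.1051 K/W
R_aluminium = L/(kA) = 0.0032/(235×32.1) = 4.242×10^-7 K/W
R_outer film = 1/(h_o·A) = 1/(20.3×32.1) = 0.001535 K/W
R_total = 0.1067 K/W
Q = ΔT / R_total = 34 / 0.1067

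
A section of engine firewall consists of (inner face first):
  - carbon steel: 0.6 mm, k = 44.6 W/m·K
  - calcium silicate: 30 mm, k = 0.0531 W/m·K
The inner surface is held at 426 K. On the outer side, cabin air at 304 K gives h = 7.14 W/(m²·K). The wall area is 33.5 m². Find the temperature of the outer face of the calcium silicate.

Thermal resistances in series:
R_carbon steel = L/(kA) = 0.0006/(44.6×33.5) = 4.016×10^-7 K/W
R_calcium silicate = L/(kA) = 0.03/(0.0531×33.5) = 0.01686 K/W
R_outer film = 1/(h_o·A) = 1/(7.14×33.5) = 0.004181 K/W
R_total = 0.02105 K/W;  Q = ΔT/R_total = 122/0.02105 = 5797 W
T_interface = T_inner − Q·ΣR(inner→interface) = 426 − 5800×0.01687

T ≈ 328 K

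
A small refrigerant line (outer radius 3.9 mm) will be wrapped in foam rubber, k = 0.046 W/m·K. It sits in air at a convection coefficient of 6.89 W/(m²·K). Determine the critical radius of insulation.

r_cr ≈ 6.68 mm

For a cylinder r_cr = k/h = 0.046/6.89
r_cr = 6.68 mm; since the bare radius (3.9 mm) is below r_cr, adding a thin layer of insulation will *increase* heat loss.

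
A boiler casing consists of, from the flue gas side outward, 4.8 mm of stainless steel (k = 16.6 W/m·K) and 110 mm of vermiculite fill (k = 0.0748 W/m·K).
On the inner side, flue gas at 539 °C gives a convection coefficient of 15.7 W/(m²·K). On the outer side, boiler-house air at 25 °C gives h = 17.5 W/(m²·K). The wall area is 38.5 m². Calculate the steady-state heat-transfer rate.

Q ≈ 12400 W

Series thermal resistances:
R_inner film = 1/(h_i·A) = 1/(15.7×38.5) = 0.001654 K/W
R_stainless steel = L/(kA) = 0.0048/(16.6×38.5) = 7.511×10^-6 K/W
R_vermiculite fill = L/(kA) = 0.11/(0.0748×38.5) = 0.0382 K/W
R_outer film = 1/(h_o·A) = 1/(17.5×38.5) = 0.001484 K/W
R_total = 0.04134 K/W
Q = ΔT / R_total = 514 / 0.04134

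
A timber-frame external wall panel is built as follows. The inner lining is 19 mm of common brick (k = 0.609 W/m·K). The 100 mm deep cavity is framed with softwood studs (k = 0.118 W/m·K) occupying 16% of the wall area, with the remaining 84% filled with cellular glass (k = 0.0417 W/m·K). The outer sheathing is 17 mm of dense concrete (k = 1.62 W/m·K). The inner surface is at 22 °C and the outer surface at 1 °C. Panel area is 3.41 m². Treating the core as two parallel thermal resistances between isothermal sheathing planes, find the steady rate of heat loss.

Sheathing layers in series; stud and cavity paths in parallel between them.
R_inner = 0.019/(0.609×3.41) = 0.009149 K/W
R_stud  = 0.1/(0.118×0.16×3.41) = 1.553 K/W
R_cav   = 0.1/(0.0417×0.84×3.41) = 0.8372 K/W
1/R_core = 1/R_stud + 1/R_cav → R_core = 0.544 K/W
R_outer = 0.017/(1.62×3.41) = 0.003077 K/W
R_total = 0.5562 K/W
Q = ΔT/R_total = 21/0.5562

Q ≈ 37.8 W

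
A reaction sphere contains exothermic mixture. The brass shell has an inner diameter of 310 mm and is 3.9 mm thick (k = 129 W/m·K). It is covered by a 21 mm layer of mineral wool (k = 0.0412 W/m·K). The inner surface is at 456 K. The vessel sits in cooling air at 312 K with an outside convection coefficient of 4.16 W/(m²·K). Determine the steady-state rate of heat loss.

Q ≈ 71.6 W

Each spherical layer contributes R = (1/r_i − 1/r_o)/(4πk):
R_brass shell = (1/0.155 − 1/0.1589)/(4π×129) = 9.768×10^-5 K/W
R_mineral wool = (1/0.1589 − 1/0.1799)/(4π×0.0412) = 1.419 K/W
R_outer film = 1/(h·4πr_o²) = 1/(4.16×4π×0.1799²) = 0.5911 K/W
R_total = 2.01 K/W
Q = ΔT/R_total = 144/2.01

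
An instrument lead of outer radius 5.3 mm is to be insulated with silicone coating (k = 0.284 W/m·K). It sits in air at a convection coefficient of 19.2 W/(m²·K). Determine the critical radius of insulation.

r_cr ≈ 14.8 mm

For a cylinder r_cr = k/h = 0.284/19.2
r_cr = 14.8 mm; since the bare radius (5.3 mm) is below r_cr, adding a thin layer of insulation will *increase* heat loss.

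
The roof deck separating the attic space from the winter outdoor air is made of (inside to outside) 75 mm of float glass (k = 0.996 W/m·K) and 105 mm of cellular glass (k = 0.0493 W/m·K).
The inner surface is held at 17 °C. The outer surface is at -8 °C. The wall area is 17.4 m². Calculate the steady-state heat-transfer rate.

Q ≈ 197 W

Model the wall as resistances in series:
R_float glass = L/(kA) = 0.075/(0.996×17.4) = 0.004328 K/W
R_cellular glass = L/(kA) = 0.105/(0.0493×17.4) = 0.1224 K/W
R_total = 0.1267 K/W
Q = ΔT / R_total = 25 / 0.1267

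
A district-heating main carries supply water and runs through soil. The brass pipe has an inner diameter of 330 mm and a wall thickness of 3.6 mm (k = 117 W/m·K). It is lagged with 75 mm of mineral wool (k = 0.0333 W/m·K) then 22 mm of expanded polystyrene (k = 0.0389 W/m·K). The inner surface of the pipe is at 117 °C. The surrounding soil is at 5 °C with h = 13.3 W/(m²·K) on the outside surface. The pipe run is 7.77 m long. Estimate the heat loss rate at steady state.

Per-layer cylindrical resistances, series-summed:
R_brass pipe wall = ln(168.6/165)/(2π×117×7.77) = 3.779×10^-6 K/W
R_mineral wool = ln(243.6/168.6)/(2π×0.0333×7.77) = 0.2264 K/W
R_expanded polystyrene = ln(265.6/243.6)/(2π×0.0389×7.77) = 0.04553 K/W
R_outer film = 1/(h_o·2πr_oL) = 1/(13.3×2π×0.2656×7.77) = 0.005799 K/W
R_total = 0.2777 K/W
Q = ΔT/R_total = 112/0.2777

Q ≈ 403 W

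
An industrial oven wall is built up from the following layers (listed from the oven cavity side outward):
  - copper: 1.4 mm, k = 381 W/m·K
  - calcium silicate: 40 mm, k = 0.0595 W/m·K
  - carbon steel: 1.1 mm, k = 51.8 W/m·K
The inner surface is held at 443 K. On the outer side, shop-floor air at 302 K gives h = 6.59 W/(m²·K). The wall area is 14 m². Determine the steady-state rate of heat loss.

Treating each layer as a thermal resistance in series:
R_copper = L/(kA) = 0.0014/(381×14) = 2.625×10^-7 K/W
R_calcium silicate = L/(kA) = 0.04/(0.0595×14) = 0.04802 K/W
R_carbon steel = L/(kA) = 0.0011/(51.8×14) = 1.517×10^-6 K/W
R_outer film = 1/(h_o·A) = 1/(6.59×14) = 0.01084 K/W
R_total = 0.05886 K/W
Q = ΔT / R_total = 141 / 0.05886

Q ≈ 2400 W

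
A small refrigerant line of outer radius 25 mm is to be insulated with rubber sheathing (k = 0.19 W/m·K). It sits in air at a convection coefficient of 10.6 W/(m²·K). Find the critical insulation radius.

For a cylinder r_cr = k/h = 0.19/10.6
r_cr = 17.9 mm; since the bare radius (25 mm) is above r_cr, any added insulation will reduce heat loss.

r_cr ≈ 17.9 mm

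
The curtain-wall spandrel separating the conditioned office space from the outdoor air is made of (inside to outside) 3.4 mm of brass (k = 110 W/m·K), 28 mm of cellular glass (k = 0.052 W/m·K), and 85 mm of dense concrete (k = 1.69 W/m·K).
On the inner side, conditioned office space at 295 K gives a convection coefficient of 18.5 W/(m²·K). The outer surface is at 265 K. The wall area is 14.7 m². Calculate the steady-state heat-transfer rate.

Q ≈ 686 W

Series thermal resistances:
R_inner film = 1/(h_i·A) = 1/(18.5×14.7) = 0.003677 K/W
R_brass = L/(kA) = 0.0034/(110×14.7) = 2.103×10^-6 K/W
R_cellular glass = L/(kA) = 0.028/(0.052×14.7) = 0.03663 K/W
R_dense concrete = L/(kA) = 0.085/(1.69×14.7) = 0.003421 K/W
R_total = 0.04373 K/W
Q = ΔT / R_total = 30 / 0.04373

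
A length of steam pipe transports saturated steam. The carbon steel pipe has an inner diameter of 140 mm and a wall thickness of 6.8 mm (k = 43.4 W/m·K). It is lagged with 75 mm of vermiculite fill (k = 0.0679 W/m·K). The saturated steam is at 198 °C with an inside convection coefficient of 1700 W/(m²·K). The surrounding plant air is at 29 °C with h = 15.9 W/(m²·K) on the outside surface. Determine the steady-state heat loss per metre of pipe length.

Cylindrical conduction, so R = ln(r₂/r₁)/(2πkL) per layer, in series:
R_inner film = 1/(h_i·2πr₁L) = 1/(1700×2π×0.07×1) = 0.001337 K/W
R_carbon steel pipe wall = ln(76.8/70)/(2π×43.4×1) = 3.4×10^-4 K/W
R_vermiculite fill = ln(151.8/76.8)/(2π×0.0679×1) = 1.597 K/W
R_outer film = 1/(h_o·2πr_oL) = 1/(15.9×2π×0.1518×1) = 0.06594 K/W
R_total = 1.665 K/W
Q = ΔT/R_total = 169/1.665

q′ ≈ 102 W/m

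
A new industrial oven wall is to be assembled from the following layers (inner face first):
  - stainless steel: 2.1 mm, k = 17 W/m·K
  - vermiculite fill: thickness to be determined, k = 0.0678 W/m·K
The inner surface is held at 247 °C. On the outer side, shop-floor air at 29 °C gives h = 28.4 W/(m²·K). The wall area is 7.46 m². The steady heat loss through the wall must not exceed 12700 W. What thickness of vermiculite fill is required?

Using the resistance-network approach (series):
R_stainless steel = L/(kA) = 0.0021/(17×7.46) = 1.656×10^-5 K/W
R_outer film = 1/(h_o·A) = 1/(28.4×7.46) = 0.00472 K/W
Sum of the known resistances R_other = 0.004737 K/W
Required total resistance R_tot = ΔT/Q_allow = 218/12700 = 0.01717 K/W
R_vermiculite fill = R_tot − R_other = 0.01243 K/W
L = R·k·A = 0.01243×0.0678×7.46

L ≈ 6.29 mm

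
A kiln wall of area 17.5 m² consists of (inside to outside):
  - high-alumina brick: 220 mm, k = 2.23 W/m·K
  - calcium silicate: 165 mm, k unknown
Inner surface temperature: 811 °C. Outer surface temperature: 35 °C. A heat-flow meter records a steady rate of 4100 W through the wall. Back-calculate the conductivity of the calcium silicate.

k ≈ 0.0513 W/(m·K)

Treating each layer as a thermal resistance in series:
R_high-alumina brick = L/(kA) = 0.22/(2.23×17.5) = 0.005637 K/W
Sum of known resistances R_other = 0.005637 K/W
Total R = ΔT/Q = 776/4100 = 0.1893 K/W
R_calcium silicate = R_total − R_other = 0.1836 K/W
k = L/(R·A) = 0.165/(0.1836×17.5)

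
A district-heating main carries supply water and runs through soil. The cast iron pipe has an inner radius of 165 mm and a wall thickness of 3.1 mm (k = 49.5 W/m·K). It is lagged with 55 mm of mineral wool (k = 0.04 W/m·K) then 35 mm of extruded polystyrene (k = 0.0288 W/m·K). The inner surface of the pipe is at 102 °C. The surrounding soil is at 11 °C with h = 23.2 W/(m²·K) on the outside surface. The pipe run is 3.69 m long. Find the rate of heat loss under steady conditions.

Per-layer cylindrical resistances, series-summed:
R_cast iron pipe wall = ln(168.1/165)/(2π×49.5×3.69) = 1.622×10^-5 K/W
R_mineral wool = ln(223.1/168.1)/(2π×0.04×3.69) = 0.3052 K/W
R_extruded polystyrene = ln(258.1/223.1)/(2π×0.0288×3.69) = 0.2182 K/W
R_outer film = 1/(h_o·2πr_oL) = 1/(23.2×2π×0.2581×3.69) = 0.007203 K/W
R_total = 0.5307 K/W
Q = ΔT/R_total = 91/0.5307

Q ≈ 171 W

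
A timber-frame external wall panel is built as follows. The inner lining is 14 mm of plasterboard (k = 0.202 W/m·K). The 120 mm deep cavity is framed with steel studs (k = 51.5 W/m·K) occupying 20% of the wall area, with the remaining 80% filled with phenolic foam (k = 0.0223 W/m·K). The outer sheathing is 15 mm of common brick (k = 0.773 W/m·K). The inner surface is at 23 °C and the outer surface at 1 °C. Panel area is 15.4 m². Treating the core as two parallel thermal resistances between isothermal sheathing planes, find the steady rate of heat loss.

Q ≈ 3380 W

Sheathing layers in series; stud and cavity paths in parallel between them.
R_inner = 0.014/(0.202×15.4) = 0.0045 K/W
R_stud  = 0.12/(51.5×0.2×15.4) = 7.565×10^-4 K/W
R_cav   = 0.12/(0.0223×0.8×15.4) = 0.4368 K/W
1/R_core = 1/R_stud + 1/R_cav → R_core = 7.552×10^-4 K/W
R_outer = 0.015/(0.773×15.4) = 0.00126 K/W
R_total = 0.006516 K/W
Q = ΔT/R_total = 22/0.006516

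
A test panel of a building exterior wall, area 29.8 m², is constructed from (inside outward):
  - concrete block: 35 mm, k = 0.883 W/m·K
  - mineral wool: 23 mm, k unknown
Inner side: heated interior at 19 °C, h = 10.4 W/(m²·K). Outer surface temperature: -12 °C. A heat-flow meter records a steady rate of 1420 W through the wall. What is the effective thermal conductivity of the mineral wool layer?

k ≈ 0.0447 W/(m·K)

Model the wall as resistances in series:
R_inner film = 1/(h_i·A) = 1/(10.4×29.8) = 0.003227 K/W
R_concrete block = L/(kA) = 0.035/(0.883×29.8) = 0.00133 K/W
Sum of known resistances R_other = 0.004557 K/W
Total R = ΔT/Q = 31/1420 = 0.02183 K/W
R_mineral wool = R_total − R_other = 0.01727 K/W
k = L/(R·A) = 0.023/(0.01727×29.8)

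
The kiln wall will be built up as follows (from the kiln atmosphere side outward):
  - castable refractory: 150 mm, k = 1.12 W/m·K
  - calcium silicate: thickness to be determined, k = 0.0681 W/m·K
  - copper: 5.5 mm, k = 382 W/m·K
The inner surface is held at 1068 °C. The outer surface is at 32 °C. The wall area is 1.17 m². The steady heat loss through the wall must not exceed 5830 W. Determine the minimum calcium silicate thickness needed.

Treating each layer as a thermal resistance in series:
R_castable refractory = L/(kA) = 0.15/(1.12×1.17) = 0.1145 K/W
R_copper = L/(kA) = 0.0055/(382×1.17) = 1.231×10^-5 K/W
Sum of the known resistances R_other = 0.1145 K/W
Required total resistance R_tot = ΔT/Q_allow = 1036/5830 = 0.1777 K/W
R_calcium silicate = R_tot − R_other = 0.06322 K/W
L = R·k·A = 0.06322×0.0681×1.17

L ≈ 5.04 mm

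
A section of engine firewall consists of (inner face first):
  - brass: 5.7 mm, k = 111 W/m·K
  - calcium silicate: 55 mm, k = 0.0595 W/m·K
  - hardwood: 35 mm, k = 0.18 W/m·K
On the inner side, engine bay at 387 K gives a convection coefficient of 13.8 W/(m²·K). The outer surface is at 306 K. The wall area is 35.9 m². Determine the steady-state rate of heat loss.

Q ≈ 2440 W

Model the wall as resistances in series:
R_inner film = 1/(h_i·A) = 1/(13.8×35.9) = 0.002018 K/W
R_brass = L/(kA) = 0.0057/(111×35.9) = 1.43×10^-6 K/W
R_calcium silicate = L/(kA) = 0.055/(0.0595×35.9) = 0.02575 K/W
R_hardwood = L/(kA) = 0.035/(0.18×35.9) = 0.005416 K/W
R_total = 0.03318 K/W
Q = ΔT / R_total = 81 / 0.03318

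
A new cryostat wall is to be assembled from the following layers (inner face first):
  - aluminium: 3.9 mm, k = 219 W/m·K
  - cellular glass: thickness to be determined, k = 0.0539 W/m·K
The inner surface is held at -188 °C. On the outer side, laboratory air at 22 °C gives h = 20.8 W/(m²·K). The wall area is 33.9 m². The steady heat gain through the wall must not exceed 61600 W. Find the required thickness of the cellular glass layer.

Thermal resistances in series:
R_aluminium = L/(kA) = 0.0039/(219×33.9) = 5.253×10^-7 K/W
R_outer film = 1/(h_o·A) = 1/(20.8×33.9) = 0.001418 K/W
Sum of the known resistances R_other = 0.001419 K/W
Required total resistance R_tot = ΔT/Q_allow = 210/61600 = 0.003409 K/W
R_cellular glass = R_tot − R_other = 0.00199 K/W
L = R·k·A = 0.00199×0.0539×33.9

L ≈ 3.64 mm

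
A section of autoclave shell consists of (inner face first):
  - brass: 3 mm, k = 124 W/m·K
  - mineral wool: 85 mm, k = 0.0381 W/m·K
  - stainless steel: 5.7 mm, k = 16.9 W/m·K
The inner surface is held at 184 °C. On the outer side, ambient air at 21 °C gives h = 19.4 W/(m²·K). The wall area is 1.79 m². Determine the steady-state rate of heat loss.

Series thermal resistances:
R_brass = L/(kA) = 0.003/(124×1.79) = 1.352×10^-5 K/W
R_mineral wool = L/(kA) = 0.085/(0.0381×1.79) = 1.246 K/W
R_stainless steel = L/(kA) = 0.0057/(16.9×1.79) = 1.884×10^-4 K/W
R_outer film = 1/(h_o·A) = 1/(19.4×1.79) = 0.0288 K/W
R_total = 1.275 K/W
Q = ΔT / R_total = 163 / 1.275

Q ≈ 128 W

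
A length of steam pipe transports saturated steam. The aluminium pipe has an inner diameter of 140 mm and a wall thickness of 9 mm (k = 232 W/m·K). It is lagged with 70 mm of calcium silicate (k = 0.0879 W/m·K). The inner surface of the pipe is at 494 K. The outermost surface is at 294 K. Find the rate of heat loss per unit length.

q′ ≈ 174 W/m

Cylindrical conduction, so R = ln(r₂/r₁)/(2πkL) per layer, in series:
R_aluminium pipe wall = ln(79/70)/(2π×232×1) = 8.298×10^-5 K/W
R_calcium silicate = ln(149/79)/(2π×0.0879×1) = 1.149 K/W
R_total = 1.149 K/W
Q = ΔT/R_total = 200/1.149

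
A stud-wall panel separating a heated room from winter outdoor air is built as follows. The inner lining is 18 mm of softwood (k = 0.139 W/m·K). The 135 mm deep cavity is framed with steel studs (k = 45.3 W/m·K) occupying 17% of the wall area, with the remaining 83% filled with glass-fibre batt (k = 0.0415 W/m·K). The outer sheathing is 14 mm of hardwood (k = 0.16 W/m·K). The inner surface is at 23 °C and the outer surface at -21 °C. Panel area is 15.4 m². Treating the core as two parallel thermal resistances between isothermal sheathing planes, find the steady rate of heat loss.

Q ≈ 2890 W

Sheathing layers in series; stud and cavity paths in parallel between them.
R_inner = 0.018/(0.139×15.4) = 0.008409 K/W
R_stud  = 0.135/(45.3×0.17×15.4) = 0.001138 K/W
R_cav   = 0.135/(0.0415×0.83×15.4) = 0.2545 K/W
1/R_core = 1/R_stud + 1/R_cav → R_core = 0.001133 K/W
R_outer = 0.014/(0.16×15.4) = 0.005682 K/W
R_total = 0.01522 K/W
Q = ΔT/R_total = 44/0.01522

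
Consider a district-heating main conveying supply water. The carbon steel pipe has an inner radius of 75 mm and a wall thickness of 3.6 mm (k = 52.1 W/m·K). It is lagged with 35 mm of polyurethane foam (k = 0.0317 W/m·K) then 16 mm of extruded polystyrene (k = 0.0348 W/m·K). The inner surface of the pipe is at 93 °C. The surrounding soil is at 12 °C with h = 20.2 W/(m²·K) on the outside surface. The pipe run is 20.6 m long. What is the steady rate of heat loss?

Radial resistances (cylindrical: R_cond = ln(r_o/r_i)/(2πkL), R_conv = 1/(h·2πrL)):
R_carbon steel pipe wall = ln(78.6/75)/(2π×52.1×20.6) = 6.952×10^-6 K/W
R_polyurethane foam = ln(113.6/78.6)/(2π×0.0317×20.6) = 0.08977 K/W
R_extruded polystyrene = ln(129.6/113.6)/(2π×0.0348×20.6) = 0.02925 K/W
R_outer film = 1/(h_o·2πr_oL) = 1/(20.2×2π×0.1296×20.6) = 0.002951 K/W
R_total = 0.122 K/W
Q = ΔT/R_total = 81/0.122

Q ≈ 664 W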